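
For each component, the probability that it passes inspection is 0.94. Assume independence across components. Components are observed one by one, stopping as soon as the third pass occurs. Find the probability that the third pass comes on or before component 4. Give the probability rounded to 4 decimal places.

0.9801

Finishing within 4 components ⇔ at least 3 successes in the first 4. With X ~ Binomial(4, 0.94), P(Y ≤ 4) = 1 − P(X ≤ 2).
  k=0: C(4,0)·0.94^0·0.06^4 = 0.000013
  k=1: C(4,1)·0.94^1·0.06^3 = 0.000812
  k=2: C(4,2)·0.94^2·0.06^2 = 0.019086
1 − 0.019911 = 0.980089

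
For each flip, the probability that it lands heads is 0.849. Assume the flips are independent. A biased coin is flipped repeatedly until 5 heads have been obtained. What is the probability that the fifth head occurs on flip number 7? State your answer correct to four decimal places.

Y = trial on which the fifth success occurs; negative binomial, r=5, p=0.849.
P(Y=7) = C(6,4) · p^5 · (1−p)^2
= 15 · 0.4411 · 0.022801 = 0.150863

0.1509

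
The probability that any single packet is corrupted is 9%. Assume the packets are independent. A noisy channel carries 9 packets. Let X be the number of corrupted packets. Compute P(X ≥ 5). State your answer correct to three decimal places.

X ~ Binomial(9, 0.09); P(X ≥ 5) = Σ C(9,k) p^k (1−p)^(9−k) over k:
  k=5: C(9,5)·0.09^5·0.91^4 = 0.00051
  k=6: C(9,6)·0.09^6·0.91^3 = 0.00003
  k=7: C(9,7)·0.09^7·0.91^2 = 0.00000
  k=8: C(9,8)·0.09^8·0.91^1 = 0.00000
  k=9: C(9,9)·0.09^9·0.91^0 = 0.00000
Total = 0.00055

0.001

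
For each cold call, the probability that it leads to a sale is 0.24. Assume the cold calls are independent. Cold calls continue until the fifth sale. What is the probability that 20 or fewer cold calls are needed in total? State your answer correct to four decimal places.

Finishing within 20 cold calls ⇔ at least 5 successes in the first 20. With X ~ Binomial(20, 0.24), P(Y ≤ 20) = 1 − P(X ≤ 4).
  k=0: C(20,0)·0.24^0·0.76^20 = 0.004133
  k=1: C(20,1)·0.24^1·0.76^19 = 0.026104
  k=2: C(20,2)·0.24^2·0.76^18 = 0.078311
  k=3: C(20,3)·0.24^3·0.76^17 = 0.148378
  k=4: C(20,4)·0.24^4·0.76^16 = 0.199139
1 − 0.456064 = 0.543936

0.5439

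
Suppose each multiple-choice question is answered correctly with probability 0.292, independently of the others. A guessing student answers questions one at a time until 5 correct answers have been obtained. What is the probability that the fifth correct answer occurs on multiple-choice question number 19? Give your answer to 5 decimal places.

0.05165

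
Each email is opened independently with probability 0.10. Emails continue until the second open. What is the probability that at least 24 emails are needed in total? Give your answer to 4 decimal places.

Needing more than 23 emails ⇔ fewer than 2 successes in the first 23. With X ~ Binomial(23, 0.10), P(Y > 23) = P(X ≤ 1).
  k=0: C(23,0)·0.10^0·0.90^23 = 0.088629
  k=1: C(23,1)·0.10^1·0.90^22 = 0.226497
P(X ≤ 1) = 0.315127

0.3151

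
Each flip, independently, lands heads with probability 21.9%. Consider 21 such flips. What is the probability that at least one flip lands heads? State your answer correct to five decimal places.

0.99443

P(at least one) = 1 − P(none) = 1 − (1 − 0.219)^21
= 1 − 0.0055676 = 0.9944324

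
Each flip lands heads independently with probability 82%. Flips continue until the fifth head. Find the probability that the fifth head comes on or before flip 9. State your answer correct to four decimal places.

0.9875

Finishing within 9 flips ⇔ at least 5 successes in the first 9. With X ~ Binomial(9, 0.82), P(Y ≤ 9) = 1 − P(X ≤ 4).
  k=0: C(9,0)·0.82^0·0.18^9 = 0.000000
  k=1: C(9,1)·0.82^1·0.18^8 = 0.000008
  k=2: C(9,2)·0.82^2·0.18^7 = 0.000148
  k=3: C(9,3)·0.82^3·0.18^6 = 0.001575
  k=4: C(9,4)·0.82^4·0.18^5 = 0.010764
1 − 0.012496 = 0.987504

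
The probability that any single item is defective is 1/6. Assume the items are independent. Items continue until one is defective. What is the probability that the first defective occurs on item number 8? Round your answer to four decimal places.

Geometric (trials to first success), p = 0.166667.
P(Y = 8) = (1−p)^7 · p = 0.27908 · 0.166667 = 0.046514

0.0465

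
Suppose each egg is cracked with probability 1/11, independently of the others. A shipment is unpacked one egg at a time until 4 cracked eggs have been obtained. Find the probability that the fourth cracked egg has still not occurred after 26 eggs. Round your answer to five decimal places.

0.79291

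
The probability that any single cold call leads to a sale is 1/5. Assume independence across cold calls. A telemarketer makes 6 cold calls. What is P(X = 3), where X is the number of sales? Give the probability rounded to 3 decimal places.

X ~ Binomial(n=6, p=0.20).
P(X=3) = C(6,3) · p^3 · (1−p)^3
= 20 · 0.008 · 0.512 = 0.08192

0.082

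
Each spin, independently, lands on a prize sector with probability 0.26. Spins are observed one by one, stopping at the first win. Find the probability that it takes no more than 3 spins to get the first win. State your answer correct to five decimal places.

0.59478

Y = number of spins to the first success; geometric, p = 0.26.
P(Y ≤ 3) = 1 − (1−p)^3 = 1 − 0.4052240 = 0.5947760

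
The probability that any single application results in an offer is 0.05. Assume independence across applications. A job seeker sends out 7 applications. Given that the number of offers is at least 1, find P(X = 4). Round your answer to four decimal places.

0.0006

X ~ Binomial(7, 0.05). Want P(X=4 | X≥1) = P(X=4) / P(X≥1).
P(X=4) = C(7,4)·0.05^4·0.95^3 = 0.000188
P(X≥1) = 1 − 0.698337 = 0.301663
Ratio = 0.000188 / 0.301663 = 0.000622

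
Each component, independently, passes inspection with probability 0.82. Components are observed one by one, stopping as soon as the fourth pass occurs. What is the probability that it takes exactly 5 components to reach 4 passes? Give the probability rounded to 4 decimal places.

0.3255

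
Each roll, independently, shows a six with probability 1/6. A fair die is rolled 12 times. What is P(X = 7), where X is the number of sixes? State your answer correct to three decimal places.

0.001

X ~ Binomial(n=12, p=0.166667).
P(X=7) = C(12,7) · p^7 · (1−p)^5
= 792 · 3.5722e-06 · 0.40188 = 0.00114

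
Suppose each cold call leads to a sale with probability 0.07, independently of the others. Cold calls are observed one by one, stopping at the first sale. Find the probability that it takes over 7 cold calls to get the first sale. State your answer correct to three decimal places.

0.602

Y = number of cold calls to the first success; geometric, p = 0.07.
P(Y > 7) = P(first 7 all fail) = (1−p)^7 = 0.60170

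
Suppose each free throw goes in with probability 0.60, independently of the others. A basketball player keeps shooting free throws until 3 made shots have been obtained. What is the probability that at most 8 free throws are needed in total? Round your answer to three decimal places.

0.950

Finishing within 8 free throws ⇔ at least 3 successes in the first 8. With X ~ Binomial(8, 0.60), P(Y ≤ 8) = 1 − P(X ≤ 2).
  k=0: C(8,0)·0.60^0·0.40^8 = 0.00066
  k=1: C(8,1)·0.60^1·0.40^7 = 0.00786
  k=2: C(8,2)·0.60^2·0.40^6 = 0.04129
1 − 0.04981 = 0.95019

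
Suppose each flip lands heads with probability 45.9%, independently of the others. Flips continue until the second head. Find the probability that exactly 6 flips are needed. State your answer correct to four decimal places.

Y = trial on which the second success occurs; negative binomial, r=2, p=0.459.
P(Y=6) = C(5,1) · p^2 · (1−p)^4
= 5 · 0.21068 · 0.085662 = 0.090237

0.0902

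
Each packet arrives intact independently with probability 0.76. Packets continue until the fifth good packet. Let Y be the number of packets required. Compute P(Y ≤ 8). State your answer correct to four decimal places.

0.8996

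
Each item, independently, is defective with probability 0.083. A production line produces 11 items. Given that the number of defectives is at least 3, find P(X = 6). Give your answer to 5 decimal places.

0.00172

X ~ Binomial(11, 0.083). Want P(X=6 | X≥3) = P(X=6) / P(X≥3).
P(X=6) = C(11,6)·0.083^6·0.917^5 = 0.0000979
P(X≥3) = 1 − 0.3855340 − 0.3838523 − 0.1737172 = 0.0568965
Ratio = 0.0000979 / 0.0568965 = 0.0017214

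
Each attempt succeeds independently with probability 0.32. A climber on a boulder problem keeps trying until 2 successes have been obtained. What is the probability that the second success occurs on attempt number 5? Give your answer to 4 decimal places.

0.1288

Y = trial on which the second success occurs; negative binomial, r=2, p=0.32.
P(Y=5) = C(4,1) · p^2 · (1−p)^3
= 4 · 0.1024 · 0.31443 = 0.128791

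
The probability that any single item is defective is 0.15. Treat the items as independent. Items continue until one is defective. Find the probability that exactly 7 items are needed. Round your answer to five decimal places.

0.05657

Geometric (trials to first success), p = 0.15.
P(Y = 7) = (1−p)^6 · p = 0.37715 · 0.15 = 0.0565724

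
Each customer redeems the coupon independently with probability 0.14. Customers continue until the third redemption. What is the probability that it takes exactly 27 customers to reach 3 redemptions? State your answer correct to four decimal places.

Y = trial on which the third success occurs; negative binomial, r=3, p=0.14.
P(Y=27) = C(26,2) · p^3 · (1−p)^24
= 325 · 0.002744 · 0.026789 = 0.023891

0.0239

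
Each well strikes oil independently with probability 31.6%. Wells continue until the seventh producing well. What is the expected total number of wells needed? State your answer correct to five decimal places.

Y = total wells until the seventh success; negative binomial with r=7, p=0.316.
E[Y] = r / p = 7 / 0.316 = 22.1518987

22.15190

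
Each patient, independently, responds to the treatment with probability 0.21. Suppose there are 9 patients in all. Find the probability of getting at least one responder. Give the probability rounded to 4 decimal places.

0.8801

P(at least one) = 1 − P(none) = 1 − (1 − 0.21)^9
= 1 − 0.119852 = 0.880148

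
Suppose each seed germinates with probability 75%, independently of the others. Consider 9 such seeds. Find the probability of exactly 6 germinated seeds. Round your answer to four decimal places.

0.2336

X ~ Binomial(n=9, p=0.75).
P(X=6) = C(9,6) · p^6 · (1−p)^3
= 84 · 0.17798 · 0.015625 = 0.233597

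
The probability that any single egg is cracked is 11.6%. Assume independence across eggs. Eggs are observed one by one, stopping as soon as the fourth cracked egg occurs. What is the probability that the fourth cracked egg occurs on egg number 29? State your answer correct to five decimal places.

0.02719

Y = trial on which the fourth success occurs; negative binomial, r=4, p=0.116.
P(Y=29) = C(28,3) · p^4 · (1−p)^25
= 3276 · 0.00018106 · 0.045847 = 0.0271946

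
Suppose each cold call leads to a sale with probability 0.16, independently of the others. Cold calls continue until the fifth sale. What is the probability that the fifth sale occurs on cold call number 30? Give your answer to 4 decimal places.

0.0319

Y = trial on which the fifth success occurs; negative binomial, r=5, p=0.16.
P(Y=30) = C(29,4) · p^5 · (1−p)^25
= 23751 · 0.00010486 · 0.012793 = 0.031861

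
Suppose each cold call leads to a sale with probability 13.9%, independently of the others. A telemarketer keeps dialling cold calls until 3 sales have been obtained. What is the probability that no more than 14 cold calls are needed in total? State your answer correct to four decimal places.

Finishing within 14 cold calls ⇔ at least 3 successes in the first 14. With X ~ Binomial(14, 0.139), P(Y ≤ 14) = 1 − P(X ≤ 2).
  k=0: C(14,0)·0.139^0·0.861^14 = 0.123039
  k=1: C(14,1)·0.139^1·0.861^13 = 0.278089
  k=2: C(14,2)·0.139^2·0.861^12 = 0.291816
1 − 0.692944 = 0.307056

0.3071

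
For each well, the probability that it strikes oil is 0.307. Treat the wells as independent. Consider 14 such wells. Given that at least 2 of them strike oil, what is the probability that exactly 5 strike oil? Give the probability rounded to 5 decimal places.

X ~ Binomial(14, 0.307). Want P(X=5 | X≥2) = P(X=5) / P(X≥2).
P(X=5) = C(14,5)·0.307^5·0.693^9 = 0.2012589
P(X≥2) = 1 − 0.0058920 − 0.0365425 = 0.9575654
Ratio = 0.2012589 / 0.9575654 = 0.2101777

0.21018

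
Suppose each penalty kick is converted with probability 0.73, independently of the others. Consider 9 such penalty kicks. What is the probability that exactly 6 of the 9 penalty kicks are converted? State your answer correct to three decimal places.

X ~ Binomial(n=9, p=0.73).
P(X=6) = C(9,6) · p^6 · (1−p)^3
= 84 · 0.15133 · 0.019683 = 0.25021

0.250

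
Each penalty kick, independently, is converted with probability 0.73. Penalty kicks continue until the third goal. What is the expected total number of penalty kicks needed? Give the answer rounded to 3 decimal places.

Y = total penalty kicks until the third success; negative binomial with r=3, p=0.73.
E[Y] = r / p = 3 / 0.73 = 4.10959

4.110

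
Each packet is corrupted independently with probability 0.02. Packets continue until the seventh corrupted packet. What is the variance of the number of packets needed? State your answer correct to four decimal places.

17150.0000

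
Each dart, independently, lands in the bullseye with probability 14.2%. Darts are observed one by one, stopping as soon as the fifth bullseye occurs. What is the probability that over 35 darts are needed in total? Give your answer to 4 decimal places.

0.4326

Needing more than 35 darts ⇔ fewer than 5 successes in the first 35. With X ~ Binomial(35, 0.142), P(Y > 35) = P(X ≤ 4).
  k=0: C(35,0)·0.142^0·0.858^35 = 0.004700
  k=1: C(35,1)·0.142^1·0.858^34 = 0.027222
  k=2: C(35,2)·0.142^2·0.858^33 = 0.076590
  k=3: C(35,3)·0.142^3·0.858^32 = 0.139434
  k=4: C(35,4)·0.142^4·0.858^31 = 0.184612
P(X ≤ 4) = 0.432557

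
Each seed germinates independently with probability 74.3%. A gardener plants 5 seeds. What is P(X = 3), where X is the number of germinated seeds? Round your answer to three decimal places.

X ~ Binomial(n=5, p=0.743).
P(X=3) = C(5,3) · p^3 · (1−p)^2
= 10 · 0.41017 · 0.066049 = 0.27091

0.271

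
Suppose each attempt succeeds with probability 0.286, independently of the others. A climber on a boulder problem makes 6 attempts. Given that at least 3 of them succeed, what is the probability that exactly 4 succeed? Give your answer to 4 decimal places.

0.2222

X ~ Binomial(6, 0.286). Want P(X=4 | X≥3) = P(X=4) / P(X≥3).
P(X=4) = C(6,4)·0.286^4·0.714^2 = 0.051163
P(X≥3) = 1 − 0.132492 − 0.318426 − 0.318872 = 0.230210
Ratio = 0.051163 / 0.230210 = 0.222242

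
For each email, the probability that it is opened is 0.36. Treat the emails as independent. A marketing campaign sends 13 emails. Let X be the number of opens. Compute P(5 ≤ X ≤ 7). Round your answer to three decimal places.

0.476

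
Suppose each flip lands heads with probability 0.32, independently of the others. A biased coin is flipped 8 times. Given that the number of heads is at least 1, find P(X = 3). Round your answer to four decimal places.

X ~ Binomial(8, 0.32). Want P(X=3 | X≥1) = P(X=3) / P(X≥1).
P(X=3) = C(8,3)·0.32^3·0.68^5 = 0.266798
P(X≥1) = 1 − 0.045716 = 0.954284
Ratio = 0.266798 / 0.954284 = 0.279579

0.2796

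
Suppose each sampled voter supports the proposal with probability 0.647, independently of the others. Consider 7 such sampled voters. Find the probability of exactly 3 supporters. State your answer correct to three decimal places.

0.147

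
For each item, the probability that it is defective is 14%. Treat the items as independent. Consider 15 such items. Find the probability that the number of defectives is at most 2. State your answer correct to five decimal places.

0.64800

X ~ Binomial(15, 0.14); P(X ≤ 2) = Σ C(15,k) p^k (1−p)^(15−k) over k:
  k=0: C(15,0)·0.14^0·0.86^15 = 0.1041062
  k=1: C(15,1)·0.14^1·0.86^14 = 0.2542129
  k=2: C(15,2)·0.14^2·0.86^13 = 0.2896845
Total = 0.6480036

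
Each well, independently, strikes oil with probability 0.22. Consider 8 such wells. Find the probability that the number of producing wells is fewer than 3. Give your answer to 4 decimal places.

X ~ Binomial(8, 0.22); P(X ≤ 2) = Σ C(8,k) p^k (1−p)^(8−k) over k:
  k=0: C(8,0)·0.22^0·0.78^8 = 0.137011
  k=1: C(8,1)·0.22^1·0.78^7 = 0.309154
  k=2: C(8,2)·0.22^2·0.78^6 = 0.305190
Total = 0.751356

0.7514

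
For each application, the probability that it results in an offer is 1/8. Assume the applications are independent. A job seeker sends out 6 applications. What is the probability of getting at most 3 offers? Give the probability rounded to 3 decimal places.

0.997

X ~ Binomial(6, 0.125); P(X ≤ 3) = Σ C(6,k) p^k (1−p)^(6−k) over k:
  k=0: C(6,0)·0.125^0·0.875^6 = 0.44880
  k=1: C(6,1)·0.125^1·0.875^5 = 0.38468
  k=2: C(6,2)·0.125^2·0.875^4 = 0.13739
  k=3: C(6,3)·0.125^3·0.875^3 = 0.02617
Total = 0.99703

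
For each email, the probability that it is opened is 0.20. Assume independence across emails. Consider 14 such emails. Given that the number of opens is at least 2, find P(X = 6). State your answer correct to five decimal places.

X ~ Binomial(14, 0.20). Want P(X=6 | X≥2) = P(X=6) / P(X≥2).
P(X=6) = C(14,6)·0.20^6·0.80^8 = 0.0322445
P(X≥2) = 1 − 0.0439805 − 0.1539316 = 0.8020879
Ratio = 0.0322445 / 0.8020879 = 0.0402007

0.04020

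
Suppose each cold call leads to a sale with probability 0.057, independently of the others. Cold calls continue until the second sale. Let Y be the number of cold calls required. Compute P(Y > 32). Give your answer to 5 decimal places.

0.44861

Needing more than 32 cold calls ⇔ fewer than 2 successes in the first 32. With X ~ Binomial(32, 0.057), P(Y > 32) = P(X ≤ 1).
  k=0: C(32,0)·0.057^0·0.943^32 = 0.1528883
  k=1: C(32,1)·0.057^1·0.943^31 = 0.2957245
P(X ≤ 1) = 0.4486128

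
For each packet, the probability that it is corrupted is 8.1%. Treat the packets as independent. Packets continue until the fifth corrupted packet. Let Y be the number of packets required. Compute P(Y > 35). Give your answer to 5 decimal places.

Needing more than 35 packets ⇔ fewer than 5 successes in the first 35. With X ~ Binomial(35, 0.081), P(Y > 35) = P(X ≤ 4).
  k=0: C(35,0)·0.081^0·0.919^35 = 0.0520047
  k=1: C(35,1)·0.081^1·0.919^34 = 0.1604281
  k=2: C(35,2)·0.081^2·0.919^33 = 0.2403803
  k=3: C(35,3)·0.081^3·0.919^32 = 0.2330564
  k=4: C(35,4)·0.081^4·0.919^31 = 0.1643314
P(X ≤ 4) = 0.8502010

0.85020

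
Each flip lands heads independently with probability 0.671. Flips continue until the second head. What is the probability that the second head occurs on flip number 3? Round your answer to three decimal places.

Y = trial on which the second success occurs; negative binomial, r=2, p=0.671.
P(Y=3) = C(2,1) · p^2 · (1−p)^1
= 2 · 0.45024 · 0.329 = 0.29626

0.296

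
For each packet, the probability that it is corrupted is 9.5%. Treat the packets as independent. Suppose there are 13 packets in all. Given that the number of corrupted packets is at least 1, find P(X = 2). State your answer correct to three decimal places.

0.323

X ~ Binomial(13, 0.095). Want P(X=2 | X≥1) = P(X=2) / P(X≥1).
P(X=2) = C(13,2)·0.095^2·0.905^11 = 0.23479
P(X≥1) = 1 − 0.27317 = 0.72683
Ratio = 0.23479 / 0.72683 = 0.32303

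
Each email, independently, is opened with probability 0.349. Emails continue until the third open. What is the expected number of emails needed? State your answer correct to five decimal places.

8.59599

Y = total emails until the third success; negative binomial with r=3, p=0.349.
E[Y] = r / p = 3 / 0.349 = 8.5959885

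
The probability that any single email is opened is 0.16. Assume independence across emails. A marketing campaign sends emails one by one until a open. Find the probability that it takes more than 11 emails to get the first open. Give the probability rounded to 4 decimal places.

0.1469

Y = number of emails to the first success; geometric, p = 0.16.
P(Y > 11) = P(first 11 all fail) = (1−p)^11 = 0.146917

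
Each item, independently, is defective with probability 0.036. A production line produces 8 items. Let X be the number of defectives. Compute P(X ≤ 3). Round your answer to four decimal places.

X ~ Binomial(8, 0.036); P(X ≤ 3) = Σ C(8,k) p^k (1−p)^(8−k) over k:
  k=0: C(8,0)·0.036^0·0.964^8 = 0.745790
  k=1: C(8,1)·0.036^1·0.964^7 = 0.222808
  k=2: C(8,2)·0.036^2·0.964^6 = 0.029122
  k=3: C(8,3)·0.036^3·0.964^5 = 0.002175
Total = 0.999895

0.9999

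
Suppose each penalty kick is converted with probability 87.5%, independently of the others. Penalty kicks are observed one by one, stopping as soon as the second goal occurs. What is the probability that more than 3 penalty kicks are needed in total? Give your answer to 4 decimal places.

0.0430

Needing more than 3 penalty kicks ⇔ fewer than 2 successes in the first 3. With X ~ Binomial(3, 0.875), P(Y > 3) = P(X ≤ 1).
  k=0: C(3,0)·0.875^0·0.125^3 = 0.001953
  k=1: C(3,1)·0.875^1·0.125^2 = 0.041016
P(X ≤ 1) = 0.042969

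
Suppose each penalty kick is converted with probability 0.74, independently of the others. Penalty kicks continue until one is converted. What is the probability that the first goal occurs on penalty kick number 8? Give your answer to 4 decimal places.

Geometric (trials to first success), p = 0.74.
P(Y = 8) = (1−p)^7 · p = 8.0318e-05 · 0.74 = 0.000059

0.0001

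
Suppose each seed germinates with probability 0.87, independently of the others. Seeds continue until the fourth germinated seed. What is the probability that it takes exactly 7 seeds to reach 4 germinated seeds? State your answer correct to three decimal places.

Y = trial on which the fourth success occurs; negative binomial, r=4, p=0.87.
P(Y=7) = C(6,3) · p^4 · (1−p)^3
= 20 · 0.5729 · 0.002197 = 0.02517

0.025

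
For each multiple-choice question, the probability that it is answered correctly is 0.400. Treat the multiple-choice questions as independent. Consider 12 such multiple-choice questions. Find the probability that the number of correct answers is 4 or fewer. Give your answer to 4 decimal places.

X ~ Binomial(12, 0.40); P(X ≤ 4) = Σ C(12,k) p^k (1−p)^(12−k) over k:
  k=0: C(12,0)·0.40^0·0.60^12 = 0.002177
  k=1: C(12,1)·0.40^1·0.60^11 = 0.017414
  k=2: C(12,2)·0.40^2·0.60^10 = 0.063852
  k=3: C(12,3)·0.40^3·0.60^9 = 0.141894
  k=4: C(12,4)·0.40^4·0.60^8 = 0.212841
Total = 0.438178

0.4382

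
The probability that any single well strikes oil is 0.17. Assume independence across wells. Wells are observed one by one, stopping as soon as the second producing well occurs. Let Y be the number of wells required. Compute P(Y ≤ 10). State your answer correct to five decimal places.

Finishing within 10 wells ⇔ at least 2 successes in the first 10. With X ~ Binomial(10, 0.17), P(Y ≤ 10) = 1 − P(X ≤ 1).
  k=0: C(10,0)·0.17^0·0.83^10 = 0.1551604
  k=1: C(10,1)·0.17^1·0.83^9 = 0.3177984
1 − 0.4729588 = 0.5270412

0.52704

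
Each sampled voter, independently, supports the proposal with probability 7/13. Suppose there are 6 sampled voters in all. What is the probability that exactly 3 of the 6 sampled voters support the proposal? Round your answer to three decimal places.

0.307

X ~ Binomial(n=6, p=0.538462).
P(X=3) = C(6,3) · p^3 · (1−p)^3
= 20 · 0.15612 · 0.098316 = 0.30699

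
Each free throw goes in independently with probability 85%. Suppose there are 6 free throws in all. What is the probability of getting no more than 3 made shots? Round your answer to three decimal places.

X ~ Binomial(6, 0.85); P(X ≤ 3) = Σ C(6,k) p^k (1−p)^(6−k) over k:
  k=0: C(6,0)·0.85^0·0.15^6 = 0.00001
  k=1: C(6,1)·0.85^1·0.15^5 = 0.00039
  k=2: C(6,2)·0.85^2·0.15^4 = 0.00549
  k=3: C(6,3)·0.85^3·0.15^3 = 0.04145
Total = 0.04734

0.047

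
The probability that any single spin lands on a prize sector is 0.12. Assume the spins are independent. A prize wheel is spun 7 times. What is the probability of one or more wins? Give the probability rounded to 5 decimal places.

0.59132

P(at least one) = 1 − P(none) = 1 − (1 − 0.12)^7
= 1 − 0.4086756 = 0.5913244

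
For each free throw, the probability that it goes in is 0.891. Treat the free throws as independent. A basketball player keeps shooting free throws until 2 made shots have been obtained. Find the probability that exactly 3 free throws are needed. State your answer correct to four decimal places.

0.1731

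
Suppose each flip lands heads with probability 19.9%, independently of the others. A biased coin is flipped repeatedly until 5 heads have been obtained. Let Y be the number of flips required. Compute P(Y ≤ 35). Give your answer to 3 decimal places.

0.853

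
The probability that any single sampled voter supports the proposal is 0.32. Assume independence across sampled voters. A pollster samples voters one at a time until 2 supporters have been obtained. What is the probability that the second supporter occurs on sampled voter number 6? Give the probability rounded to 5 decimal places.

Y = trial on which the second success occurs; negative binomial, r=2, p=0.32.
P(Y=6) = C(5,1) · p^2 · (1−p)^4
= 5 · 0.1024 · 0.21381 = 0.1094726

0.10947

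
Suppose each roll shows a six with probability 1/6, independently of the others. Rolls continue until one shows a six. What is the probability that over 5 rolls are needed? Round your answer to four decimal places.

Y = number of rolls to the first success; geometric, p = 0.166667.
P(Y > 5) = P(first 5 all fail) = (1−p)^5 = 0.401878

0.4019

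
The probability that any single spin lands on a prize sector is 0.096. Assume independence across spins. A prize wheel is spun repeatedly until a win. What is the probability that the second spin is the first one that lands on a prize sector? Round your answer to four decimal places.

Geometric (trials to first success), p = 0.096.
P(Y = 2) = (1−p)^1 · p = 0.904 · 0.096 = 0.086784

0.0868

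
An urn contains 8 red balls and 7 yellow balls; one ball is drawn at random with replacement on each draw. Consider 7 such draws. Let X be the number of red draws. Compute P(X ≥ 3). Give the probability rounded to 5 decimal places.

X ~ Binomial(7, 0.533333); P(X ≥ 3) = Σ C(7,k) p^k (1−p)^(7−k) over k:
  k=3: C(7,3)·0.533333^3·0.466667^4 = 0.2518207
  k=4: C(7,4)·0.533333^4·0.466667^3 = 0.2877950
  k=5: C(7,5)·0.533333^5·0.466667^2 = 0.1973452
  k=6: C(7,6)·0.533333^6·0.466667^1 = 0.0751791
  k=7: C(7,7)·0.533333^7·0.466667^0 = 0.0122741
Total = 0.8244141

0.82441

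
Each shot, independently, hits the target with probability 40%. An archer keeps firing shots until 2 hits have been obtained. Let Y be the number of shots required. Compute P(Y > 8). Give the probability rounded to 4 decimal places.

0.1064

Needing more than 8 shots ⇔ fewer than 2 successes in the first 8. With X ~ Binomial(8, 0.40), P(Y > 8) = P(X ≤ 1).
  k=0: C(8,0)·0.40^0·0.60^8 = 0.016796
  k=1: C(8,1)·0.40^1·0.60^7 = 0.089580
P(X ≤ 1) = 0.106376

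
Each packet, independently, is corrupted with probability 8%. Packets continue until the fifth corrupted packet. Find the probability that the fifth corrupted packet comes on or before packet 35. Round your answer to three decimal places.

Finishing within 35 packets ⇔ at least 5 successes in the first 35. With X ~ Binomial(35, 0.08), P(Y ≤ 35) = 1 − P(X ≤ 4).
  k=0: C(35,0)·0.08^0·0.92^35 = 0.05402
  k=1: C(35,1)·0.08^1·0.92^34 = 0.16442
  k=2: C(35,2)·0.08^2·0.92^33 = 0.24305
  k=3: C(35,3)·0.08^3·0.92^32 = 0.23248
  k=4: C(35,4)·0.08^4·0.92^31 = 0.16173
1 − 0.85570 = 0.14430

0.144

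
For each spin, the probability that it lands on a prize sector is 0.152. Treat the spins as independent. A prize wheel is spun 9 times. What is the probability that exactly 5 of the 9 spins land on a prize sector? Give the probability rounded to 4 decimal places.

X ~ Binomial(n=9, p=0.152).
P(X=5) = C(9,5) · p^5 · (1−p)^4
= 126 · 8.1137e-05 · 0.51711 = 0.005287

0.0053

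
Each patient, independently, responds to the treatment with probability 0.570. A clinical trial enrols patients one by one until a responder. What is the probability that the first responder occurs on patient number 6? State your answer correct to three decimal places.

0.008

Geometric (trials to first success), p = 0.57.
P(Y = 6) = (1−p)^5 · p = 0.014701 · 0.57 = 0.00838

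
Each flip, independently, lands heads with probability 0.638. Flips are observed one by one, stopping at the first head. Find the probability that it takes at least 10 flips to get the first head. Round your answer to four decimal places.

Y = number of flips to the first success; geometric, p = 0.638.
P(Y > 9) = P(first 9 all fail) = (1−p)^9 = 0.000107

0.0001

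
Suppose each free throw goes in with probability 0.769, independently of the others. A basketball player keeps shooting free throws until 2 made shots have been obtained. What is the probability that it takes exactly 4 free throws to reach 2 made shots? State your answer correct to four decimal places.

Y = trial on which the second success occurs; negative binomial, r=2, p=0.769.
P(Y=4) = C(3,1) · p^2 · (1−p)^2
= 3 · 0.59136 · 0.053361 = 0.094667

0.0947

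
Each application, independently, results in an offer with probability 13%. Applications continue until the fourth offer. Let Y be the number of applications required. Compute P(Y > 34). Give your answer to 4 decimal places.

0.3388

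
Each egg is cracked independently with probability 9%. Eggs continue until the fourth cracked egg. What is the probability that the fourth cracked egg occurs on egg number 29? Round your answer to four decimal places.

0.0203

Y = trial on which the fourth success occurs; negative binomial, r=4, p=0.09.
P(Y=29) = C(28,3) · p^4 · (1−p)^25
= 3276 · 6.561e-05 · 0.094631 = 0.020340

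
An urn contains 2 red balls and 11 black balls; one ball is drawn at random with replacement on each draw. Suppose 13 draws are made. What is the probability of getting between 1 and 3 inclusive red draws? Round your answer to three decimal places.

0.759

X ~ Binomial(13, 0.153846); P(1 ≤ X ≤ 3) = Σ C(13,k) p^k (1−p)^(13−k) over k:
  k=1: C(13,1)·0.153846^1·0.846154^12 = 0.26942
  k=2: C(13,2)·0.153846^2·0.846154^11 = 0.29391
  k=3: C(13,3)·0.153846^3·0.846154^10 = 0.19594
Total = 0.75926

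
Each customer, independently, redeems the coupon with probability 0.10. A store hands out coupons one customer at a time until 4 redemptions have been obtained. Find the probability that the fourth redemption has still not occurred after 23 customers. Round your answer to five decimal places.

0.80727

Needing more than 23 customers ⇔ fewer than 4 successes in the first 23. With X ~ Binomial(23, 0.10), P(Y > 23) = P(X ≤ 3).
  k=0: C(23,0)·0.10^0·0.90^23 = 0.0886294
  k=1: C(23,1)·0.10^1·0.90^22 = 0.2264973
  k=2: C(23,2)·0.10^2·0.90^21 = 0.2768300
  k=3: C(23,3)·0.10^3·0.90^20 = 0.2153123
P(X ≤ 3) = 0.8072690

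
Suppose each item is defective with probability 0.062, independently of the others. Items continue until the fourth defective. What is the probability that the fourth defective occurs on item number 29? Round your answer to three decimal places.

Y = trial on which the fourth success occurs; negative binomial, r=4, p=0.062.
P(Y=29) = C(28,3) · p^4 · (1−p)^25
= 3276 · 1.4776e-05 · 0.20187 = 0.00977

0.010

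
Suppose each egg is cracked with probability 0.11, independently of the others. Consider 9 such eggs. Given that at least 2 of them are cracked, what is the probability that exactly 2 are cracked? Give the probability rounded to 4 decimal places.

X ~ Binomial(9, 0.11). Want P(X=2 | X≥2) = P(X=2) / P(X≥2).
P(X=2) = C(9,2)·0.11^2·0.89^7 = 0.192672
P(X≥2) = 1 − 0.350356 − 0.389722 = 0.259921
Ratio = 0.192672 / 0.259921 = 0.741269

0.7413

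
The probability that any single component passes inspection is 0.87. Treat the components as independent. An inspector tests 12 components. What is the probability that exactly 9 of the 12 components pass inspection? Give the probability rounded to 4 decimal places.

0.1380

X ~ Binomial(n=12, p=0.87).
P(X=9) = C(12,9) · p^9 · (1−p)^3
= 220 · 0.28554 · 0.002197 = 0.138015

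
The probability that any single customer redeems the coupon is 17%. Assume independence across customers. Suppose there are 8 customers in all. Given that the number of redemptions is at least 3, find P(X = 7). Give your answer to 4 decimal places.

0.0002

X ~ Binomial(8, 0.17). Want P(X=7 | X≥3) = P(X=7) / P(X≥3).
P(X=7) = C(8,7)·0.17^7·0.83^1 = 0.000027
P(X≥3) = 1 − 0.225229 − 0.369050 − 0.264560 = 0.141160
Ratio = 0.000027 / 0.141160 = 0.000193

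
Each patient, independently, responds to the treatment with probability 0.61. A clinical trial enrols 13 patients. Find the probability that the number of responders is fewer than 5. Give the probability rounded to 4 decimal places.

0.0270

X ~ Binomial(13, 0.61); P(X ≤ 4) = Σ C(13,k) p^k (1−p)^(13−k) over k:
  k=0: C(13,0)·0.61^0·0.39^13 = 0.000005
  k=1: C(13,1)·0.61^1·0.39^12 = 0.000098
  k=2: C(13,2)·0.61^2·0.39^11 = 0.000921
  k=3: C(13,3)·0.61^3·0.39^10 = 0.005284
  k=4: C(13,4)·0.61^4·0.39^9 = 0.020664
Total = 0.026973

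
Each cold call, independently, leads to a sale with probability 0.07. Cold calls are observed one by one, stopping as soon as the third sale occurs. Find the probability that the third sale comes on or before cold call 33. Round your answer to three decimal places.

0.410

Finishing within 33 cold calls ⇔ at least 3 successes in the first 33. With X ~ Binomial(33, 0.07), P(Y ≤ 33) = 1 − P(X ≤ 2).
  k=0: C(33,0)·0.07^0·0.93^33 = 0.09119
  k=1: C(33,1)·0.07^1·0.93^32 = 0.22650
  k=2: C(33,2)·0.07^2·0.93^31 = 0.27277
1 − 0.59046 = 0.40954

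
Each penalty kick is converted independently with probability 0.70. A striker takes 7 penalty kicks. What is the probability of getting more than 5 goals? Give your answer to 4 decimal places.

X ~ Binomial(7, 0.70); P(X ≥ 6) = Σ C(7,k) p^k (1−p)^(7−k) over k:
  k=6: C(7,6)·0.70^6·0.30^1 = 0.247063
  k=7: C(7,7)·0.70^7·0.30^0 = 0.082354
Total = 0.329417

0.3294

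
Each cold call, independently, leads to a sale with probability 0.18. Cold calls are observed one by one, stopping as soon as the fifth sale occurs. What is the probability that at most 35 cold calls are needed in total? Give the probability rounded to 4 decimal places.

0.7804

Finishing within 35 cold calls ⇔ at least 5 successes in the first 35. With X ~ Binomial(35, 0.18), P(Y ≤ 35) = 1 − P(X ≤ 4).
  k=0: C(35,0)·0.18^0·0.82^35 = 0.000963
  k=1: C(35,1)·0.18^1·0.82^34 = 0.007396
  k=2: C(35,2)·0.18^2·0.82^33 = 0.027601
  k=3: C(35,3)·0.18^3·0.82^32 = 0.066645
  k=4: C(35,4)·0.18^4·0.82^31 = 0.117036
1 − 0.219641 = 0.780359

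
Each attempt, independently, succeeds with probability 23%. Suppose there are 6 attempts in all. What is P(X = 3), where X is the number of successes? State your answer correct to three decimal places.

0.111

X ~ Binomial(n=6, p=0.23).
P(X=3) = C(6,3) · p^3 · (1−p)^3
= 20 · 0.012167 · 0.45653 = 0.11109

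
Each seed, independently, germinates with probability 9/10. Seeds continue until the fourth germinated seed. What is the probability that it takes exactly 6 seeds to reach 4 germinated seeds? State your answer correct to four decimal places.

0.0656

Y = trial on which the fourth success occurs; negative binomial, r=4, p=0.90.
P(Y=6) = C(5,3) · p^4 · (1−p)^2
= 10 · 0.6561 · 0.01 = 0.065610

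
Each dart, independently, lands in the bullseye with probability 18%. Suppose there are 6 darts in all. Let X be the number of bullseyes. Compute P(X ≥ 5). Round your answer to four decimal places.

X ~ Binomial(6, 0.18); P(X ≥ 5) = Σ C(6,k) p^k (1−p)^(6−k) over k:
  k=5: C(6,5)·0.18^5·0.82^1 = 0.000930
  k=6: C(6,6)·0.18^6·0.82^0 = 0.000034
Total = 0.000964

0.0010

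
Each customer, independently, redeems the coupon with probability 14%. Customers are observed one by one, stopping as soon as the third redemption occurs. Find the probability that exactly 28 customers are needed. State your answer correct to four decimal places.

Y = trial on which the third success occurs; negative binomial, r=3, p=0.14.
P(Y=28) = C(27,2) · p^3 · (1−p)^25
= 351 · 0.002744 · 0.023039 = 0.022190

0.0222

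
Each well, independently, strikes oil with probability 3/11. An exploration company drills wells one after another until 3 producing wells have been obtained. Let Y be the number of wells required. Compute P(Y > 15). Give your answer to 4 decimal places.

0.1802

Needing more than 15 wells ⇔ fewer than 3 successes in the first 15. With X ~ Binomial(15, 0.272727), P(Y > 15) = P(X ≤ 2).
  k=0: C(15,0)·0.272727^0·0.727273^15 = 0.008423
  k=1: C(15,1)·0.272727^1·0.727273^14 = 0.047379
  k=2: C(15,2)·0.272727^2·0.727273^13 = 0.124369
P(X ≤ 2) = 0.180170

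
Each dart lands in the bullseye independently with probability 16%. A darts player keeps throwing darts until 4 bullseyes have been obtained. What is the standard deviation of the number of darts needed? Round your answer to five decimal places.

11.45644

Y = total darts until the fourth success; negative binomial with r=4, p=0.16.
SD(Y) = √[r(1−p)/p²] = √(131.2500000) = 11.4564392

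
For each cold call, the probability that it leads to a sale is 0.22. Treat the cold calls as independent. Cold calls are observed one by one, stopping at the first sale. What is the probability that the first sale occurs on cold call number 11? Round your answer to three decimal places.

Geometric (trials to first success), p = 0.22.
P(Y = 11) = (1−p)^10 · p = 0.083358 · 0.22 = 0.01834

0.018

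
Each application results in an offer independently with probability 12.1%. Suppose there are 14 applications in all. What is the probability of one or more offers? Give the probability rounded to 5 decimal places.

0.83562

P(at least one) = 1 − P(none) = 1 − (1 − 0.121)^14
= 1 − 0.1643782 = 0.8356218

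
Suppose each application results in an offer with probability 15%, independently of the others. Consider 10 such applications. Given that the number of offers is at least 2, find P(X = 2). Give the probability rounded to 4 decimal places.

0.6054

X ~ Binomial(10, 0.15). Want P(X=2 | X≥2) = P(X=2) / P(X≥2).
P(X=2) = C(10,2)·0.15^2·0.85^8 = 0.275897
P(X≥2) = 1 − 0.196874 − 0.347425 = 0.455700
Ratio = 0.275897 / 0.455700 = 0.605435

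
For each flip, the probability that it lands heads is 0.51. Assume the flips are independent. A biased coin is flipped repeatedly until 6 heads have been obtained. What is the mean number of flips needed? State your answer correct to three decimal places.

11.765

Y = total flips until the sixth success; negative binomial with r=6, p=0.51.
E[Y] = r / p = 6 / 0.51 = 11.76471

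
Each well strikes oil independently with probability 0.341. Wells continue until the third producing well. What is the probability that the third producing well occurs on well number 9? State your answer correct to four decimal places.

Y = trial on which the third success occurs; negative binomial, r=3, p=0.341.
P(Y=9) = C(8,2) · p^3 · (1−p)^6
= 28 · 0.039652 · 0.081905 = 0.090936

0.0909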